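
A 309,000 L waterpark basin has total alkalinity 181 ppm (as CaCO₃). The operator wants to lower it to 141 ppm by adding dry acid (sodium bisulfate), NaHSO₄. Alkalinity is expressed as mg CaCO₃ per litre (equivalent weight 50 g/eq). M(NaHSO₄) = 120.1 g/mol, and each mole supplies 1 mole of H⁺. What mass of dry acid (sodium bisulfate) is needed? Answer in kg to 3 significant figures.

29.7 kg

Alkalinity to neutralize: (181 − 141) = 40 mg/L as CaCO₃ × 309,000 L = 12,360 g as CaCO₃.
Equivalents of H⁺ required: 12,360 ÷ 50 g/eq = 247.2 eq = 247.2 mol NaHSO₄.
Mass of NaHSO₄: 247.2 × 120.1 = 29,690 g.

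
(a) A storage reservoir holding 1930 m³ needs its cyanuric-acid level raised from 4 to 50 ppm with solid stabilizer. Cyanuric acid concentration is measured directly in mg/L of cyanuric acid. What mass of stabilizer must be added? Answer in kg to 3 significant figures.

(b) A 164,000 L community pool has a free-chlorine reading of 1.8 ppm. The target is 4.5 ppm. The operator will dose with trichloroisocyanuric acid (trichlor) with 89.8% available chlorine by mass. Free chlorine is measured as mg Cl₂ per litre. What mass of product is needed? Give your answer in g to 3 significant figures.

(a) Volume: 1930 m³ = 1,930,000 L.
(a) CYA to add: (50 − 4) = 46 mg/L × 1,930,000 L = 88,780 g cyanuric acid.

(b) Chlorine deficit: 4.5 − 1.8 = 2.7 ppm = 2.7 mg/L as Cl₂.
(b) Cl₂ equivalent needed: 2.7 mg/L × 164,000 L = 442,800 mg = 442.8 g.
(b) Product at 89.8% available chlorine: 442.8 / 0.898 = 493.1 g.

(a) 88.8 kg; (b) 493 g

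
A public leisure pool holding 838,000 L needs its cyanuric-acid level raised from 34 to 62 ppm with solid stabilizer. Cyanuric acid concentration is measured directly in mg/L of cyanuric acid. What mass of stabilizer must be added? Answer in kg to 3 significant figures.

CYA to add: (62 − 34) = 28 mg/L × 838,000 L = 23,460 g cyanuric acid.

23.5 kg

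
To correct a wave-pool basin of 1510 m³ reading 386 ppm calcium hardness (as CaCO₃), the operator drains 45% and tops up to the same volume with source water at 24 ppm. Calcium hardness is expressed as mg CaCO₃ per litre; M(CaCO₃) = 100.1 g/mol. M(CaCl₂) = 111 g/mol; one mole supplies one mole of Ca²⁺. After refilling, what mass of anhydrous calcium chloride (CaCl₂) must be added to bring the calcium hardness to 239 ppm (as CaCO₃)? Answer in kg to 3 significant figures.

26.6 kg

Volume: 1510 m³ = 1,510,000 L.
After draining 45% and refilling: 386 × 0.55 + 24 × 0.45 = 223.1 ppm.
Deficit to target: 239 − 223.1 = 15.9 mg/L.
As CaCO₃: 15.9 mg/L × 1,510,000 L = 24,010 g; ÷ 100.1 = 239.9 mol Ca²⁺.
Mass: 239.9 × 111 = 26,620 g.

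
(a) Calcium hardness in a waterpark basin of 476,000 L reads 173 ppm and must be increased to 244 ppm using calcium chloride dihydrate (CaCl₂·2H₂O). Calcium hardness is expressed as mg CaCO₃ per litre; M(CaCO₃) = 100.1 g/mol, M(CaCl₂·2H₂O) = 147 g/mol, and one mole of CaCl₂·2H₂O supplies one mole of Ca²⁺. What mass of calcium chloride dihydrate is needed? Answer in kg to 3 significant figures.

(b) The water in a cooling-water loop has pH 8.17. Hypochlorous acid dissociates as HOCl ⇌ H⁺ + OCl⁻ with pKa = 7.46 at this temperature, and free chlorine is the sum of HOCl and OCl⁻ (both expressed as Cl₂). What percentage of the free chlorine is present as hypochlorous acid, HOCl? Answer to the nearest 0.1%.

(a) Hardness to add: (244 − 173) = 71 mg/L as CaCO₃ × 476,000 L = 33,800 g as CaCO₃.
(a) Moles of Ca²⁺ (1 mol Ca²⁺ ≡ 1 mol CaCO₃): 33,800 / 100.1 g/mol = 337.6 mol.
(a) Mass of CaCl₂·2H₂O: 337.6 × 147 = 49,630 g.

(b) [OCl⁻]/[HOCl] = 10^(pH − pKa) = 10^(8.17 − 7.46) = 10^0.71 = 5.129.
(b) Fraction as HOCl = 1 / (1 + 5.129) = 0.1632.

(a) 49.6 kg; (b) 16.3%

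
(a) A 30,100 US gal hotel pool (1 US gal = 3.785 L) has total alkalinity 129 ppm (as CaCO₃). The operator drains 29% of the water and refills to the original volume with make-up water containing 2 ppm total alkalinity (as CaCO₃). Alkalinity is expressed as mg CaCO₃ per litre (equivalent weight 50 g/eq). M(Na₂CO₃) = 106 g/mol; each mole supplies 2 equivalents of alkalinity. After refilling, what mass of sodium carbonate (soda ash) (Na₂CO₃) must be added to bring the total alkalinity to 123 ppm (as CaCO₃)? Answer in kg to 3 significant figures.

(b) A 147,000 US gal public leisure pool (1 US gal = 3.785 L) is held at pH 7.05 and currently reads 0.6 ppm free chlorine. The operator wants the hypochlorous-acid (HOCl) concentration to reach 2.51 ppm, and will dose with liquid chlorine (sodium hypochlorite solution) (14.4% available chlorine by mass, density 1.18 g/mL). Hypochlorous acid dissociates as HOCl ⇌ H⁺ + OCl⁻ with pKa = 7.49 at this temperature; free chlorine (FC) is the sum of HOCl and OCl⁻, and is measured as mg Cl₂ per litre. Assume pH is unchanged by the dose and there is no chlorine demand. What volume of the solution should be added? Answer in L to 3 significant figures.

(a) 3.72 kg; (b) 9.24 L

(a) Volume: 30,100 US gal × 3.785 L/gal = 113,928 L.
(a) After draining 29% and refilling: 129 × 0.71 + 2 × 0.29 = 92.17 ppm.
(a) Deficit to target: 123 − 92.17 = 30.83 mg/L.
(a) As CaCO₃: 30.83 mg/L × 113,928 L = 3512 g; ÷ 50 g/eq ÷ 2 = 35.12 mol Na₂CO₃.
(a) Mass: 35.12 × 106 = 3723 g.

(b) Volume: 147,000 US gal × 3.785 L/gal = 556,395 L.
(b) [OCl⁻]/[HOCl] = 10^(pH − pKa) = 10^(7.05 − 7.49) = 0.3631; fraction as HOCl = 1/(1 + 0.3631) = 0.7336.
(b) Free chlorine required for 2.51 ppm HOCl: 2.51 / 0.7336 = 3.421 ppm.
(b) FC to add: 3.421 − 0.6 = 2.821 mg/L as Cl₂.
(b) Cl₂ equivalent: 2.821 mg/L × 556,395 L = 1570 g.
(b) Product at 14.4% available Cl: 1570 / 0.144 = 10,900 g.
(b) Volume: 10,900 g ÷ 1.18 g/mL = 9238 mL.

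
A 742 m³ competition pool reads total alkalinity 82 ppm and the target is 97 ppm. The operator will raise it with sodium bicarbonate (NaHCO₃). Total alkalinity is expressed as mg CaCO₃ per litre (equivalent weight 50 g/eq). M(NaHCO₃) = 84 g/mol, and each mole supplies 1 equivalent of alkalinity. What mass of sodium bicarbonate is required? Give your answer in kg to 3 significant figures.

18.7 kg

Volume: 742 m³ = 742,000 L.
Alkalinity to add: (97 − 82) = 15 mg/L as CaCO₃ × 742,000 L = 11,130 g as CaCO₃.
Equivalents: 11,130 g ÷ 50 g/eq = 222.6 eq.
NaHCO₃ supplies 1 eq per mole → 222.6 mol.
Mass: 222.6 mol × 84 g/mol = 18,700 g.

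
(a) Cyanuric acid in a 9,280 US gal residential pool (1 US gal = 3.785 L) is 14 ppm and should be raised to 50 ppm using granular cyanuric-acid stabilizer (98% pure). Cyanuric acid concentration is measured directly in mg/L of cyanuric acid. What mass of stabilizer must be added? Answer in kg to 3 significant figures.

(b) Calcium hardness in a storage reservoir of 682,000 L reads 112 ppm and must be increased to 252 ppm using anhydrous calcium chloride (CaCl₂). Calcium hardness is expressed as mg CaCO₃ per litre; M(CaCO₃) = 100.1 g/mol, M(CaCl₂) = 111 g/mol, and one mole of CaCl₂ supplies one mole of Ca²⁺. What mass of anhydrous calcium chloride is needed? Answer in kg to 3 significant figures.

(a) Volume: 9,280 US gal × 3.785 L/gal = 35,125 L.
(a) CYA to add: (50 − 14) = 36 mg/L × 35,125 L = 1264 g cyanuric acid.
(a) At 98% purity: 1264 / 0.98 = 1290 g product.

(b) Hardness to add: (252 − 112) = 140 mg/L as CaCO₃ × 682,000 L = 95,480 g as CaCO₃.
(b) Moles of Ca²⁺ (1 mol Ca²⁺ ≡ 1 mol CaCO₃): 95,480 / 100.1 g/mol = 953.8 mol.
(b) Mass of CaCl₂: 953.8 × 111 = 105,900 g.

(a) 1.29 kg; (b) 106 kg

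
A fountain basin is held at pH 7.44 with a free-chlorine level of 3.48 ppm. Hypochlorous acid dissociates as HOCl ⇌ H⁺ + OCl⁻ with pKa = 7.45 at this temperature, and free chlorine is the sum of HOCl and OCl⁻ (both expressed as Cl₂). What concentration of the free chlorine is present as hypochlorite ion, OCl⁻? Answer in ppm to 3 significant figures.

1.72 ppm

[OCl⁻]/[HOCl] = 10^(pH − pKa) = 10^(7.44 − 7.45) = 10^-0.01 = 0.9772.
Fraction as HOCl = 1 / (1 + 0.9772) = 0.5058.
OCl⁻ = (1 − 0.5058) × 3.48 ppm = 1.72 ppm.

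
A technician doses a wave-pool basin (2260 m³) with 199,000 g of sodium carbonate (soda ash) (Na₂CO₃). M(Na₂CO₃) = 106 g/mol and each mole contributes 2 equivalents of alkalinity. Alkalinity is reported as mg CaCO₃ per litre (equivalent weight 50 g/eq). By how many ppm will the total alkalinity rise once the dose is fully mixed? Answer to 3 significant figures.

83.1 ppm

Volume: 2260 m³ = 2,260,000 L.
Moles of Na₂CO₃: 199,000 g ÷ 106 g/mol = 1877 mol → 3755 eq of alkalinity.
As CaCO₃: 3755 eq × 50 g/eq = 187,700 g.
Rise: 187,700 g / 2,260,000 L × 1000 = 83.07 mg/L.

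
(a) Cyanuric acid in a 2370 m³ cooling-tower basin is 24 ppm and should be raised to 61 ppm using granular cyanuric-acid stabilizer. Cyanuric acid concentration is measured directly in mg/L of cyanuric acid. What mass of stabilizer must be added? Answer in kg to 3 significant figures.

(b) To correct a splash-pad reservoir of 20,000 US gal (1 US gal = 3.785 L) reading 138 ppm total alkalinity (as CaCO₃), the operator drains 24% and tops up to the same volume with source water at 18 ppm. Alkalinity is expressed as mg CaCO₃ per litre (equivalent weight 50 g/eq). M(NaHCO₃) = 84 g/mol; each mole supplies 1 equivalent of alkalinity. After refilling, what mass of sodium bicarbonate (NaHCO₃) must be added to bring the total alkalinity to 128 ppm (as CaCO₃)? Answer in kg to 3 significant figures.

(a) 87.7 kg; (b) 2.39 kg

(a) Volume: 2370 m³ = 2,370,000 L.
(a) CYA to add: (61 − 24) = 37 mg/L × 2,370,000 L = 87,690 g cyanuric acid.

(b) Volume: 20,000 US gal × 3.785 L/gal = 75,700 L.
(b) After draining 24% and refilling: 138 × 0.76 + 18 × 0.24 = 109.2 ppm.
(b) Deficit to target: 128 − 109.2 = 18.8 mg/L.
(b) As CaCO₃: 18.8 mg/L × 75,700 L = 1423 g; ÷ 50 g/eq ÷ 1 = 28.46 mol NaHCO₃.
(b) Mass: 28.46 × 84 = 2391 g.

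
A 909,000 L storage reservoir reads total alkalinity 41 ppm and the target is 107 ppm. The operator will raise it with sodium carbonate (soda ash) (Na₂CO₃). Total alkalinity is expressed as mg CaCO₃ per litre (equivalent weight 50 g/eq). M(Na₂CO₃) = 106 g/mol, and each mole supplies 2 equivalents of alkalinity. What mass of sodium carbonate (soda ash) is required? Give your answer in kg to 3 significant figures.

Alkalinity to add: (107 − 41) = 66 mg/L as CaCO₃ × 909,000 L = 59,990 g as CaCO₃.
Equivalents: 59,990 g ÷ 50 g/eq = 1200 eq.
Each mole of Na₂CO₃ supplies 2 eq, so 1200 / 2 = 599.9 mol.
Mass: 599.9 mol × 106 g/mol = 63,590 g.

63.6 kg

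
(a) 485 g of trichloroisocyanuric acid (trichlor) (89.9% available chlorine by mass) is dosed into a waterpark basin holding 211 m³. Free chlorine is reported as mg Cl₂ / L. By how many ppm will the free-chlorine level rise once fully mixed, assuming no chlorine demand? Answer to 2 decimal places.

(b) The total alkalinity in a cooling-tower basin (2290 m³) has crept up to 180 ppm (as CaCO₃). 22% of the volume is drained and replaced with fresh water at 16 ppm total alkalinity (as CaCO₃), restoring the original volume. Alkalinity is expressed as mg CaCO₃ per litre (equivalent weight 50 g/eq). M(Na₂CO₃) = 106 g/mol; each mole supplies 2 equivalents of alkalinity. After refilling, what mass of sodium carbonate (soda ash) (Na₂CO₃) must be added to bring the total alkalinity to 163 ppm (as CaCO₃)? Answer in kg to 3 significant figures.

(a) 2.07 ppm; (b) 46.3 kg

(a) Volume: 211 m³ = 211,000 L.
(a) Available chlorine delivered: 485 g × 0.899 = 436 g as Cl₂.
(a) Concentration rise: 436 g / 211,000 L = 2.066 mg/L = 2.07 ppm.

(b) Volume: 2290 m³ = 2,290,000 L.
(b) After draining 22% and refilling: 180 × 0.78 + 16 × 0.22 = 143.92 ppm.
(b) Deficit to target: 163 − 143.92 = 19.08 mg/L.
(b) As CaCO₃: 19.08 mg/L × 2,290,000 L = 43,690 g; ÷ 50 g/eq ÷ 2 = 436.9 mol Na₂CO₃.
(b) Mass: 436.9 × 106 = 46,310 g.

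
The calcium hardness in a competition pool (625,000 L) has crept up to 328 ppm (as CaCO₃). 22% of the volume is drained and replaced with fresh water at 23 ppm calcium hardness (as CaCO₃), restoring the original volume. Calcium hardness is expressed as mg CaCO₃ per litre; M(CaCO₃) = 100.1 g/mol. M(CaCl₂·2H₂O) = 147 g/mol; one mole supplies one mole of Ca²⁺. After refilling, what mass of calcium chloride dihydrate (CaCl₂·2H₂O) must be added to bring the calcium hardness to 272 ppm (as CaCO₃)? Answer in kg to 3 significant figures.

10.2 kg

After draining 22% and refilling: 328 × 0.78 + 23 × 0.22 = 260.9 ppm.
Deficit to target: 272 − 260.9 = 11.1 mg/L.
As CaCO₃: 11.1 mg/L × 625,000 L = 6938 g; ÷ 100.1 = 69.31 mol Ca²⁺.
Mass: 69.31 × 147 = 10,190 g.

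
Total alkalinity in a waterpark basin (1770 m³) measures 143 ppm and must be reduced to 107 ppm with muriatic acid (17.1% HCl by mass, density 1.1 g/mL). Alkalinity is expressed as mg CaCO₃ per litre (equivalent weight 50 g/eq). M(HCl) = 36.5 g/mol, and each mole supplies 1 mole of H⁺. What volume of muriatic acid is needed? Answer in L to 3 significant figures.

247 L

Volume: 1770 m³ = 1,770,000 L.
Alkalinity to neutralize: (143 − 107) = 36 mg/L as CaCO₃ × 1,770,000 L = 63,720 g as CaCO₃.
Equivalents of H⁺ required: 63,720 ÷ 50 g/eq = 1274 eq = 1274 mol HCl.
Mass of HCl: 1274 × 36.5 = 46,520 g.
Mass of 17.1% solution: 46,520 / 0.171 = 272,000 g.
Volume: 272,000 g ÷ 1.1 g/mL = 247,300 mL.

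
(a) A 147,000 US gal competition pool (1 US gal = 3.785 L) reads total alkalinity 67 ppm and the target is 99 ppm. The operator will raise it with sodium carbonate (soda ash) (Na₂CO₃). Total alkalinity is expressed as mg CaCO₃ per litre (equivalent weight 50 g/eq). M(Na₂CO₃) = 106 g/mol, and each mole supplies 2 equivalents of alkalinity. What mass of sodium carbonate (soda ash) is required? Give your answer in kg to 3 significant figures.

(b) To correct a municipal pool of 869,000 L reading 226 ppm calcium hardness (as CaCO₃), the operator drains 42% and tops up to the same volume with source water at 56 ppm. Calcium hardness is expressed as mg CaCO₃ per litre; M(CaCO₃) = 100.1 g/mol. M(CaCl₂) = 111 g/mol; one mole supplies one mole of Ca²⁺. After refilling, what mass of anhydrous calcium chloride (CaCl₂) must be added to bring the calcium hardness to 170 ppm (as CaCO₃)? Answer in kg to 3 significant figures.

(a) Volume: 147,000 US gal × 3.785 L/gal = 556,395 L.
(a) Alkalinity to add: (99 − 67) = 32 mg/L as CaCO₃ × 556,395 L = 17,800 g as CaCO₃.
(a) Equivalents: 17,800 g ÷ 50 g/eq = 356.1 eq.
(a) Each mole of Na₂CO₃ supplies 2 eq, so 356.1 / 2 = 178 mol.
(a) Mass: 178 mol × 106 g/mol = 18,870 g.

(b) After draining 42% and refilling: 226 × 0.58 + 56 × 0.42 = 154.6 ppm.
(b) Deficit to target: 170 − 154.6 = 15.4 mg/L.
(b) As CaCO₃: 15.4 mg/L × 869,000 L = 13,380 g; ÷ 100.1 = 133.7 mol Ca²⁺.
(b) Mass: 133.7 × 111 = 14,840 g.

(a) 18.9 kg; (b) 14.8 kg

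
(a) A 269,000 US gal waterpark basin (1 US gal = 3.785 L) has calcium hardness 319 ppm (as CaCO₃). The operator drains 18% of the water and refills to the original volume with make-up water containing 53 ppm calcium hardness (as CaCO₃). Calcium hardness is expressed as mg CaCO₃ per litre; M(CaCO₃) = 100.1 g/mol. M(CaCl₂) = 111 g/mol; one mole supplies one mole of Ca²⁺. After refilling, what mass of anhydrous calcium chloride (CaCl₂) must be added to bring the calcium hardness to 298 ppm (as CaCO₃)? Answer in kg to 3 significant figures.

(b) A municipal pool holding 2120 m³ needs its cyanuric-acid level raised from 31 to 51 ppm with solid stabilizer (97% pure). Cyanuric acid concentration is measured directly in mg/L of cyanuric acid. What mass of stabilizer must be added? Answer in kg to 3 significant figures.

(a) Volume: 269,000 US gal × 3.785 L/gal = 1,018,165 L.
(a) After draining 18% and refilling: 319 × 0.82 + 53 × 0.18 = 271.12 ppm.
(a) Deficit to target: 298 − 271.12 = 26.88 mg/L.
(a) As CaCO₃: 26.88 mg/L × 1,018,165 L = 27,370 g; ÷ 100.1 = 273.4 mol Ca²⁺.
(a) Mass: 273.4 × 111 = 30,350 g.

(b) Volume: 2120 m³ = 2,120,000 L.
(b) CYA to add: (51 − 31) = 20 mg/L × 2,120,000 L = 42,400 g cyanuric acid.
(b) At 97% purity: 42,400 / 0.97 = 43,710 g product.

(a) 30.3 kg; (b) 43.7 kg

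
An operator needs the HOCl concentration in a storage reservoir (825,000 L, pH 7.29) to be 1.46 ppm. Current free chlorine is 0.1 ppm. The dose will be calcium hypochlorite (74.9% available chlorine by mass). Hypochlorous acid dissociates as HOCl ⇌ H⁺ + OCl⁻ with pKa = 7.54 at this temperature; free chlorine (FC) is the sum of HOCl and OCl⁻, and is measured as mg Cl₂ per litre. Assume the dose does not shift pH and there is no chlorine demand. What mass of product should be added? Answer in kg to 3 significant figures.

2.40 kg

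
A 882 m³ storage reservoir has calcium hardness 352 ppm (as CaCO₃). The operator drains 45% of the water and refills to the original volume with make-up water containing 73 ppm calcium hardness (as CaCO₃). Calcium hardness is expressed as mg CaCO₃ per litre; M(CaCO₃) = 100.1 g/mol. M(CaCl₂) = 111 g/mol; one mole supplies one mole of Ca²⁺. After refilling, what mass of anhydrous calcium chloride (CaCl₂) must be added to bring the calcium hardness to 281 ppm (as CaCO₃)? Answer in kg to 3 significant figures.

53.4 kg

Volume: 882 m³ = 882,000 L.
After draining 45% and refilling: 352 × 0.55 + 73 × 0.45 = 226.45 ppm.
Deficit to target: 281 − 226.45 = 54.55 mg/L.
As CaCO₃: 54.55 mg/L × 882,000 L = 48,110 g; ÷ 100.1 = 480.7 mol Ca²⁺.
Mass: 480.7 × 111 = 53,350 g.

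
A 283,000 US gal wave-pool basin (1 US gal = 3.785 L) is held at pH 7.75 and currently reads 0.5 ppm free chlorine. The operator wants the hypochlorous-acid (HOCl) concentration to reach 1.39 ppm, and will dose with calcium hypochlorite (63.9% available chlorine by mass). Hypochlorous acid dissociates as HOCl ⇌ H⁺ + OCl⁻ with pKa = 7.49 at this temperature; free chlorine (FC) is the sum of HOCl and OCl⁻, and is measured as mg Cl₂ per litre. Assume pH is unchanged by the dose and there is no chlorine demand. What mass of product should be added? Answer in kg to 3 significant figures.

5.73 kg

Volume: 283,000 US gal × 3.785 L/gal = 1,071,155 L.
[OCl⁻]/[HOCl] = 10^(pH − pKa) = 10^(7.75 − 7.49) = 1.82; fraction as HOCl = 1/(1 + 1.82) = 0.3546.
Free chlorine required for 1.39 ppm HOCl: 1.39 / 0.3546 = 3.919 ppm.
FC to add: 3.919 − 0.5 = 3.419 mg/L as Cl₂.
Cl₂ equivalent: 3.419 mg/L × 1,071,155 L = 3663 g.
Product at 63.9% available Cl: 3663 / 0.639 = 5732 g.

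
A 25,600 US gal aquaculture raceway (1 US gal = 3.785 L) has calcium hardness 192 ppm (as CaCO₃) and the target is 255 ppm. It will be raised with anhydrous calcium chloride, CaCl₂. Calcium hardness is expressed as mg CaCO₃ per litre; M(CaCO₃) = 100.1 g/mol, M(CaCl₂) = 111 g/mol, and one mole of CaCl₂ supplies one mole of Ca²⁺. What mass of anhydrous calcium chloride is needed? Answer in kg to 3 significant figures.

Volume: 25,600 US gal × 3.785 L/gal = 96,896 L.
Hardness to add: (255 − 192) = 63 mg/L as CaCO₃ × 96,896 L = 6104 g as CaCO₃.
Moles of Ca²⁺ (1 mol Ca²⁺ ≡ 1 mol CaCO₃): 6104 / 100.1 g/mol = 60.98 mol.
Mass of CaCl₂: 60.98 × 111 = 6769 g.

6.77 kg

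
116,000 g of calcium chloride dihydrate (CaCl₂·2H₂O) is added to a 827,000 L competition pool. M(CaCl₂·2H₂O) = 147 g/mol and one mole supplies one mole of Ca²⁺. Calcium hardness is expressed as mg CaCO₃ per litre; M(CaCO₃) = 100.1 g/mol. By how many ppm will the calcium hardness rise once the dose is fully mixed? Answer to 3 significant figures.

95.5 ppm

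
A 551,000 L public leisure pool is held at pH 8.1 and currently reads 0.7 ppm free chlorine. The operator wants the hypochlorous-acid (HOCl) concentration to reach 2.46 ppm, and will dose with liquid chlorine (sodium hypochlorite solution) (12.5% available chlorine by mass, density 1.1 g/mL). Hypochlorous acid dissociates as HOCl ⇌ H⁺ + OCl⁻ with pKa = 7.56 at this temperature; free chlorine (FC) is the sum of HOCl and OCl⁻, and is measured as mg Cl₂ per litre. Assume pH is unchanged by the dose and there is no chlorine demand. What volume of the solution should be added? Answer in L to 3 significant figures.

41.2 L

[OCl⁻]/[HOCl] = 10^(pH − pKa) = 10^(8.1 − 7.56) = 3.467; fraction as HOCl = 1/(1 + 3.467) = 0.2238.
Free chlorine required for 2.46 ppm HOCl: 2.46 / 0.2238 = 10.99 ppm.
FC to add: 10.99 − 0.7 = 10.29 mg/L as Cl₂.
Cl₂ equivalent: 10.29 mg/L × 551,000 L = 5670 g.
Product at 12.5% available Cl: 5670 / 0.125 = 45,360 g.
Volume: 45,360 g ÷ 1.1 g/mL = 41,230 mL.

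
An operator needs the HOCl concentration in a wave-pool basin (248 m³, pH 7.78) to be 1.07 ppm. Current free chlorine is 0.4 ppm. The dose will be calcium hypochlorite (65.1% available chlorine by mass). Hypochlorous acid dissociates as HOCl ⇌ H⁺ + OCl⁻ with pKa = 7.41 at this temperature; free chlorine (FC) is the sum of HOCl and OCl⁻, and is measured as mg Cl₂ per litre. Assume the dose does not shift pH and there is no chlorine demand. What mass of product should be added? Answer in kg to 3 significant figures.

1.21 kg

Volume: 248 m³ = 248,000 L.
[OCl⁻]/[HOCl] = 10^(pH − pKa) = 10^(7.78 − 7.41) = 2.344; fraction as HOCl = 1/(1 + 2.344) = 0.299.
Free chlorine required for 1.07 ppm HOCl: 1.07 / 0.299 = 3.578 ppm.
FC to add: 3.578 − 0.4 = 3.178 mg/L as Cl₂.
Cl₂ equivalent: 3.178 mg/L × 248,000 L = 788.2 g.
Product at 65.1% available Cl: 788.2 / 0.651 = 1211 g.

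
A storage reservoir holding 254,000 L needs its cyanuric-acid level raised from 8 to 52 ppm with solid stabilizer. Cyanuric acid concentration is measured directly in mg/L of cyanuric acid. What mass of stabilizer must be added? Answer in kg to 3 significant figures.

11.2 kg

CYA to add: (52 − 8) = 44 mg/L × 254,000 L = 11,180 g cyanuric acid.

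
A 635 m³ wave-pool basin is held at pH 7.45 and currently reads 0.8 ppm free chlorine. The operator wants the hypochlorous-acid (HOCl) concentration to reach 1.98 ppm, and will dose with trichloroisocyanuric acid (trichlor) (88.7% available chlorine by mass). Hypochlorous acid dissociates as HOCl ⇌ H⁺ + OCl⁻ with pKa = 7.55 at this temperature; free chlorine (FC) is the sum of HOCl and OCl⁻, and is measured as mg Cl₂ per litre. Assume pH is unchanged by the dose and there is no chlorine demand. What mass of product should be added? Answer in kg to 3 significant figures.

Volume: 635 m³ = 635,000 L.
[OCl⁻]/[HOCl] = 10^(pH − pKa) = 10^(7.45 − 7.55) = 0.7943; fraction as HOCl = 1/(1 + 0.7943) = 0.5573.
Free chlorine required for 1.98 ppm HOCl: 1.98 / 0.5573 = 3.553 ppm.
FC to add: 3.553 − 0.8 = 2.753 mg/L as Cl₂.
Cl₂ equivalent: 2.753 mg/L × 635,000 L = 1748 g.
Product at 88.7% available Cl: 1748 / 0.887 = 1971 g.

1.97 kg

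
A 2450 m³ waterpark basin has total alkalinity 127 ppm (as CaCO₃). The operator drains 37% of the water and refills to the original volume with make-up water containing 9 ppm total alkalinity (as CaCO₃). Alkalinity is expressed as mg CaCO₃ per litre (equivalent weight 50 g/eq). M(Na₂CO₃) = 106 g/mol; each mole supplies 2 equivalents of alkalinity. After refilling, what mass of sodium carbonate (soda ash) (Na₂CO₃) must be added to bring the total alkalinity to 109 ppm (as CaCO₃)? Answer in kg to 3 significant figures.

Volume: 2450 m³ = 2,450,000 L.
After draining 37% and refilling: 127 × 0.63 + 9 × 0.37 = 83.34 ppm.
Deficit to target: 109 − 83.34 = 25.66 mg/L.
As CaCO₃: 25.66 mg/L × 2,450,000 L = 62,870 g; ÷ 50 g/eq ÷ 2 = 628.7 mol Na₂CO₃.
Mass: 628.7 × 106 = 66,640 g.

66.6 kg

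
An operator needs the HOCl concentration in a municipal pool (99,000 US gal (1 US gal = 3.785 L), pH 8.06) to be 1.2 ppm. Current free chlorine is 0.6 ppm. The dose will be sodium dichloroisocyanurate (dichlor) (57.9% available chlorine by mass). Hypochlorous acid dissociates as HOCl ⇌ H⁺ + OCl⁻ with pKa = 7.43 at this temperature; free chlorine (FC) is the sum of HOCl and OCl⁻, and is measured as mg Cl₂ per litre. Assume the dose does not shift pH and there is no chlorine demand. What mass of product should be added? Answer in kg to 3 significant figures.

Volume: 99,000 US gal × 3.785 L/gal = 374,715 L.
[OCl⁻]/[HOCl] = 10^(pH − pKa) = 10^(8.06 − 7.43) = 4.266; fraction as HOCl = 1/(1 + 4.266) = 0.1899.
Free chlorine required for 1.2 ppm HOCl: 1.2 / 0.1899 = 6.319 ppm.
FC to add: 6.319 − 0.6 = 5.719 mg/L as Cl₂.
Cl₂ equivalent: 5.719 mg/L × 374,715 L = 2143 g.
Product at 57.9% available Cl: 2143 / 0.579 = 3701 g.

3.70 kg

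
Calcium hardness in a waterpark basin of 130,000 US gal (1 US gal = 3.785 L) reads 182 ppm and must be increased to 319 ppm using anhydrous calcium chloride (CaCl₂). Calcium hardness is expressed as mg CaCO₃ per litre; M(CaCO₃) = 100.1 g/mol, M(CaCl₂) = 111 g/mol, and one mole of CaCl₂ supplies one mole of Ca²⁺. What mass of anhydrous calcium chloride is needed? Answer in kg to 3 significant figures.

74.8 kg

Volume: 130,000 US gal × 3.785 L/gal = 492,050 L.
Hardness to add: (319 − 182) = 137 mg/L as CaCO₃ × 492,050 L = 67,410 g as CaCO₃.
Moles of Ca²⁺ (1 mol Ca²⁺ ≡ 1 mol CaCO₃): 67,410 / 100.1 g/mol = 673.4 mol.
Mass of CaCl₂: 673.4 × 111 = 74,750 g.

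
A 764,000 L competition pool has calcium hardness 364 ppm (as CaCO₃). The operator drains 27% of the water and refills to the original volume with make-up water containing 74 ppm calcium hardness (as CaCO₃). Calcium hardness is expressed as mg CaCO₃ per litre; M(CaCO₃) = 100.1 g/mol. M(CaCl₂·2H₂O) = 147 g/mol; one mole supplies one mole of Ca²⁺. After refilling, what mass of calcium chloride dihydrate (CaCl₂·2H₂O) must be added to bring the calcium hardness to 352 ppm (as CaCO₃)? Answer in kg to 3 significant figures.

74.4 kg

After draining 27% and refilling: 364 × 0.73 + 74 × 0.27 = 285.7 ppm.
Deficit to target: 352 − 285.7 = 66.3 mg/L.
As CaCO₃: 66.3 mg/L × 764,000 L = 50,650 g; ÷ 100.1 = 506 mol Ca²⁺.
Mass: 506 × 147 = 74,390 g.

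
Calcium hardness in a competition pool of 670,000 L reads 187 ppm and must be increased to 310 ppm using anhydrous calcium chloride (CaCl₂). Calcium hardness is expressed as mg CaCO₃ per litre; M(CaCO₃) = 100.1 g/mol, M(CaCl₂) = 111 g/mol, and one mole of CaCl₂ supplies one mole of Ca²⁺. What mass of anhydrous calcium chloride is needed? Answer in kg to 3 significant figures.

Hardness to add: (310 − 187) = 123 mg/L as CaCO₃ × 670,000 L = 82,410 g as CaCO₃.
Moles of Ca²⁺ (1 mol Ca²⁺ ≡ 1 mol CaCO₃): 82,410 / 100.1 g/mol = 823.3 mol.
Mass of CaCl₂: 823.3 × 111 = 91,380 g.

91.4 kg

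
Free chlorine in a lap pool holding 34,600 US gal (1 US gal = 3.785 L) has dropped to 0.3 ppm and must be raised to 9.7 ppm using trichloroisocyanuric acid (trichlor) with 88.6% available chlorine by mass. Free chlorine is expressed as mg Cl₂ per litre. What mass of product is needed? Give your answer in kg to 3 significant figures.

1.39 kg

Volume: 34,600 US gal × 3.785 L/gal = 130,961 L.
Chlorine deficit: 9.7 − 0.3 = 9.4 ppm = 9.4 mg/L as Cl₂.
Cl₂ equivalent needed: 9.4 mg/L × 130,961 L = 1,231,000 mg = 1231 g.
Product at 88.6% available chlorine: 1231 / 0.886 = 1389 g.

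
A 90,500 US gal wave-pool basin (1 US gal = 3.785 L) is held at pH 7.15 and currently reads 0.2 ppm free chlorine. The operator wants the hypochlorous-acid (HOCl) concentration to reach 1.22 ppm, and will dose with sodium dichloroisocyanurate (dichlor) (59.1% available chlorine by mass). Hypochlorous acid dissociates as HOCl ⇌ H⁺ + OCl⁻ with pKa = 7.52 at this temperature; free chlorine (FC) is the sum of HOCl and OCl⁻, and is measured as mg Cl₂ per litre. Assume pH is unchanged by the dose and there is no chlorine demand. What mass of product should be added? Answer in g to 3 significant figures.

893 g

Volume: 90,500 US gal × 3.785 L/gal = 342,542 L.
[OCl⁻]/[HOCl] = 10^(pH − pKa) = 10^(7.15 − 7.52) = 0.4266; fraction as HOCl = 1/(1 + 0.4266) = 0.701.
Free chlorine required for 1.22 ppm HOCl: 1.22 / 0.701 = 1.74 ppm.
FC to add: 1.74 − 0.2 = 1.54 mg/L as Cl₂.
Cl₂ equivalent: 1.54 mg/L × 342,542 L = 527.7 g.
Product at 59.1% available Cl: 527.7 / 0.591 = 892.8 g.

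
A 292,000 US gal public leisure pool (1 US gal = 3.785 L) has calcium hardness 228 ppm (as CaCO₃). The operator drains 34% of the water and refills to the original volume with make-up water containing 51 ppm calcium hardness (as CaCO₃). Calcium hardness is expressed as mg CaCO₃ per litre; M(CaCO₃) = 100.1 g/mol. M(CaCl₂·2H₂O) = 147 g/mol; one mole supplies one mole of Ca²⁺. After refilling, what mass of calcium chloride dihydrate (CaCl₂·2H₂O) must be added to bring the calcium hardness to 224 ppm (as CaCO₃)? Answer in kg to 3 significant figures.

Volume: 292,000 US gal × 3.785 L/gal = 1,105,220 L.
After draining 34% and refilling: 228 × 0.66 + 51 × 0.34 = 167.82 ppm.
Deficit to target: 224 − 167.82 = 56.18 mg/L.
As CaCO₃: 56.18 mg/L × 1,105,220 L = 62,090 g; ÷ 100.1 = 620.3 mol Ca²⁺.
Mass: 620.3 × 147 = 91,180 g.

91.2 kg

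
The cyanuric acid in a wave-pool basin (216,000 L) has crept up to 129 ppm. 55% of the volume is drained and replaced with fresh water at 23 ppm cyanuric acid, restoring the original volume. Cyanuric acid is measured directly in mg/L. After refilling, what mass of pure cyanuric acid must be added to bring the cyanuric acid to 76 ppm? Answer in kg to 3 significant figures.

1.14 kg

After draining 55% and refilling: 129 × 0.45 + 23 × 0.55 = 70.7 ppm.
Deficit to target: 76 − 70.7 = 5.3 mg/L.
Mass: 5.3 mg/L × 216,000 L = 1145 g cyanuric acid.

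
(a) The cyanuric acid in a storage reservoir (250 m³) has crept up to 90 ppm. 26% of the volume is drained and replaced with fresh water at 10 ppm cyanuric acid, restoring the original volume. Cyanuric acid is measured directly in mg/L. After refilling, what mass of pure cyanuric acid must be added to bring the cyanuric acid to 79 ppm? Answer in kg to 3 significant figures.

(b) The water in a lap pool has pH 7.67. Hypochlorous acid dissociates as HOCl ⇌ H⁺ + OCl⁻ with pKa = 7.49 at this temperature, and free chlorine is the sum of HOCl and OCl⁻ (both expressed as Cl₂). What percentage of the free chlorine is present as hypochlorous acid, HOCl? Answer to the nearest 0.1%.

(a) 2.45 kg; (b) 39.8%

(a) Volume: 250 m³ = 250,000 L.
(a) After draining 26% and refilling: 90 × 0.74 + 10 × 0.26 = 69.2 ppm.
(a) Deficit to target: 79 − 69.2 = 9.8 mg/L.
(a) Mass: 9.8 mg/L × 250,000 L = 2450 g cyanuric acid.

(b) [OCl⁻]/[HOCl] = 10^(pH − pKa) = 10^(7.67 − 7.49) = 10^0.18 = 1.514.
(b) Fraction as HOCl = 1 / (1 + 1.514) = 0.3978.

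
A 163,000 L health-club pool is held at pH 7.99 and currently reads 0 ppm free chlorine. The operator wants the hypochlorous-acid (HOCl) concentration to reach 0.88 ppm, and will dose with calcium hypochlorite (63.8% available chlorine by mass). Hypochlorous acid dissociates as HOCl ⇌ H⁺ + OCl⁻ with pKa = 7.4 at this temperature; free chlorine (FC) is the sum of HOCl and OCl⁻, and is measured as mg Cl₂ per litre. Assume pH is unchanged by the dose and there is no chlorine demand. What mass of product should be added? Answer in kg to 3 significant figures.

[OCl⁻]/[HOCl] = 10^(pH − pKa) = 10^(7.99 − 7.4) = 3.89; fraction as HOCl = 1/(1 + 3.89) = 0.2045.
Free chlorine required for 0.88 ppm HOCl: 0.88 / 0.2045 = 4.304 ppm.
FC to add: 4.304 − 0 = 4.304 mg/L as Cl₂.
Cl₂ equivalent: 4.304 mg/L × 163,000 L = 701.5 g.
Product at 63.8% available Cl: 701.5 / 0.638 = 1100 g.

1.10 kg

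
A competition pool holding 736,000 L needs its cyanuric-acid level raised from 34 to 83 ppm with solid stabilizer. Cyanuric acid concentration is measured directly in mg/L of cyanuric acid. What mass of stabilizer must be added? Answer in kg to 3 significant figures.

36.1 kg

CYA to add: (83 − 34) = 49 mg/L × 736,000 L = 36,060 g cyanuric acid.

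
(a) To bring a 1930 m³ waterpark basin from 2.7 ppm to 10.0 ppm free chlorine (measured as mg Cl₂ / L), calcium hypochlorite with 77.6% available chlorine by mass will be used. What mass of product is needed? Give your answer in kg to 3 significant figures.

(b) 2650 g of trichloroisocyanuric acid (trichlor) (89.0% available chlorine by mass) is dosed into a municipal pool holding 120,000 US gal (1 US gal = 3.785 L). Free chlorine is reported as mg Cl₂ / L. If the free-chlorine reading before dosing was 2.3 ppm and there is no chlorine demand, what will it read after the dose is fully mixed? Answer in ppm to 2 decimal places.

(a) Volume: 1930 m³ = 1,930,000 L.
(a) Chlorine deficit: 10.0 − 2.7 = 7.3 ppm = 7.3 mg/L as Cl₂.
(a) Cl₂ equivalent needed: 7.3 mg/L × 1,930,000 L = 14,090,000 mg = 14,090 g.
(a) Product at 77.6% available chlorine: 14,090 / 0.776 = 18,160 g.

(b) Volume: 120,000 US gal × 3.785 L/gal = 454,200 L.
(b) Available chlorine delivered: 2650 g × 0.89 = 2358 g as Cl₂.
(b) Concentration rise: 2358 g / 454,200 L = 5.193 mg/L = 5.19 ppm.
(b) Final FC: 2.3 + 5.19 = 7.49 ppm.

(a) 18.2 kg; (b) 7.49 ppm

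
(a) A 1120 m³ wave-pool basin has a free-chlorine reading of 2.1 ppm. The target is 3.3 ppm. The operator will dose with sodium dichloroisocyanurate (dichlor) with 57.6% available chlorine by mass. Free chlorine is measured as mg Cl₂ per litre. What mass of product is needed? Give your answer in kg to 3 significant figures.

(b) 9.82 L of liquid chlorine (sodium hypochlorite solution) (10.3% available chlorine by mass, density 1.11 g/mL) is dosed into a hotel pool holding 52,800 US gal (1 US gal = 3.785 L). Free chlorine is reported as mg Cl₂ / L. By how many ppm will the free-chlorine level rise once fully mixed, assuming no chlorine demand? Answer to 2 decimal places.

(a) Volume: 1120 m³ = 1,120,000 L.
(a) Chlorine deficit: 3.3 − 2.1 = 1.2 ppm = 1.2 mg/L as Cl₂.
(a) Cl₂ equivalent needed: 1.2 mg/L × 1,120,000 L = 1,344,000 mg = 1344 g.
(a) Product at 57.6% available chlorine: 1344 / 0.576 = 2333 g.

(b) Volume: 52,800 US gal × 3.785 L/gal = 199,848 L.
(b) Mass of solution: 9.82 L × 1000 mL/L × 1.11 g/mL = 10,900 g.
(b) Available chlorine delivered: 10,900 g × 0.103 = 1123 g as Cl₂.
(b) Concentration rise: 1123 g / 199,848 L = 5.618 mg/L = 5.62 ppm.

(a) 2.33 kg; (b) 5.62 ppm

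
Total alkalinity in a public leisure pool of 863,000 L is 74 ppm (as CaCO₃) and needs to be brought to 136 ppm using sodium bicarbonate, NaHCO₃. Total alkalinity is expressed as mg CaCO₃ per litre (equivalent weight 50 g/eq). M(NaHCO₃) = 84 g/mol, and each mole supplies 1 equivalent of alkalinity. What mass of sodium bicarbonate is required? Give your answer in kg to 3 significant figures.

Alkalinity to add: (136 − 74) = 62 mg/L as CaCO₃ × 863,000 L = 53,510 g as CaCO₃.
Equivalents: 53,510 g ÷ 50 g/eq = 1070 eq.
NaHCO₃ supplies 1 eq per mole → 1070 mol.
Mass: 1070 mol × 84 g/mol = 89,890 g.

89.9 kg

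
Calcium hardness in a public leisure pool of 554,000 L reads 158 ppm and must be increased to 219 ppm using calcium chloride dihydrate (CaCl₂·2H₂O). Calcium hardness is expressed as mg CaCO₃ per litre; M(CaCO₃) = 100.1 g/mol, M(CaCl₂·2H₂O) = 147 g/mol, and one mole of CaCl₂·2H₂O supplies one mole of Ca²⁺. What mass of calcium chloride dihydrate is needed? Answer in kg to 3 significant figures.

49.6 kg

Hardness to add: (219 − 158) = 61 mg/L as CaCO₃ × 554,000 L = 33,790 g as CaCO₃.
Moles of Ca²⁺ (1 mol Ca²⁺ ≡ 1 mol CaCO₃): 33,790 / 100.1 g/mol = 337.6 mol.
Mass of CaCl₂·2H₂O: 337.6 × 147 = 49,630 g.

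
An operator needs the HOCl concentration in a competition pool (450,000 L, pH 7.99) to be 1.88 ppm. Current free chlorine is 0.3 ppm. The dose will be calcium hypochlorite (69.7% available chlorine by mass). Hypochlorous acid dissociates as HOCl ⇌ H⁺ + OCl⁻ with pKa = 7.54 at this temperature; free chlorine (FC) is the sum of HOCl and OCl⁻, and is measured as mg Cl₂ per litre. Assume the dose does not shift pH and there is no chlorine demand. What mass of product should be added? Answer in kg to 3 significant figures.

[OCl⁻]/[HOCl] = 10^(pH − pKa) = 10^(7.99 − 7.54) = 2.818; fraction as HOCl = 1/(1 + 2.818) = 0.2619.
Free chlorine required for 1.88 ppm HOCl: 1.88 / 0.2619 = 7.179 ppm.
FC to add: 7.179 − 0.3 = 6.879 mg/L as Cl₂.
Cl₂ equivalent: 6.879 mg/L × 450,000 L = 3095 g.
Product at 69.7% available Cl: 3095 / 0.697 = 4441 g.

4.44 kg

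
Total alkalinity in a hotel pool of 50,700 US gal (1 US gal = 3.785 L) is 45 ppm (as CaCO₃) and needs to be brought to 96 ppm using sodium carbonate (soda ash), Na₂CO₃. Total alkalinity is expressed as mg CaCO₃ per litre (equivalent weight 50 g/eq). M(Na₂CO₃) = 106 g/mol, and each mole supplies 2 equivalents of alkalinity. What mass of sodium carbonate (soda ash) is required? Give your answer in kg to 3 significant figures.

10.4 kg

Volume: 50,700 US gal × 3.785 L/gal = 191,900 L.
Alkalinity to add: (96 − 45) = 51 mg/L as CaCO₃ × 191,900 L = 9787 g as CaCO₃.
Equivalents: 9787 g ÷ 50 g/eq = 195.7 eq.
Each mole of Na₂CO₃ supplies 2 eq, so 195.7 / 2 = 97.87 mol.
Mass: 97.87 mol × 106 g/mol = 10,370 g.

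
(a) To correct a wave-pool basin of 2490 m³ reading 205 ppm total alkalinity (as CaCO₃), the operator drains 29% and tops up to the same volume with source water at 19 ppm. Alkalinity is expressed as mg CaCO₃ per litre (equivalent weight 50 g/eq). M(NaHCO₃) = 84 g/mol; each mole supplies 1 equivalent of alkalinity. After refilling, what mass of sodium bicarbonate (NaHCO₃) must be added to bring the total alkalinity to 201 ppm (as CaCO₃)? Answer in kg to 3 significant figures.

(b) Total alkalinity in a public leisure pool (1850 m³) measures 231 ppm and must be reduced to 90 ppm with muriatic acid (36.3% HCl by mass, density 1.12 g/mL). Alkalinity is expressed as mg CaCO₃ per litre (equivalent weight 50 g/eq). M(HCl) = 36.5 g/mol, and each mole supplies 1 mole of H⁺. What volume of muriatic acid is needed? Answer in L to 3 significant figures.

(a) 209 kg; (b) 468 L

(a) Volume: 2490 m³ = 2,490,000 L.
(a) After draining 29% and refilling: 205 × 0.71 + 19 × 0.29 = 151.06 ppm.
(a) Deficit to target: 201 − 151.06 = 49.94 mg/L.
(a) As CaCO₃: 49.94 mg/L × 2,490,000 L = 124,400 g; ÷ 50 g/eq ÷ 1 = 2487 mol NaHCO₃.
(a) Mass: 2487 × 84 = 208,900 g.

(b) Volume: 1850 m³ = 1,850,000 L.
(b) Alkalinity to neutralize: (231 − 90) = 141 mg/L as CaCO₃ × 1,850,000 L = 260,800 g as CaCO₃.
(b) Equivalents of H⁺ required: 260,800 ÷ 50 g/eq = 5217 eq = 5217 mol HCl.
(b) Mass of HCl: 5217 × 36.5 = 190,400 g.
(b) Mass of 36.3% solution: 190,400 / 0.363 = 524,600 g.
(b) Volume: 524,600 g ÷ 1.12 g/mL = 468,400 mL.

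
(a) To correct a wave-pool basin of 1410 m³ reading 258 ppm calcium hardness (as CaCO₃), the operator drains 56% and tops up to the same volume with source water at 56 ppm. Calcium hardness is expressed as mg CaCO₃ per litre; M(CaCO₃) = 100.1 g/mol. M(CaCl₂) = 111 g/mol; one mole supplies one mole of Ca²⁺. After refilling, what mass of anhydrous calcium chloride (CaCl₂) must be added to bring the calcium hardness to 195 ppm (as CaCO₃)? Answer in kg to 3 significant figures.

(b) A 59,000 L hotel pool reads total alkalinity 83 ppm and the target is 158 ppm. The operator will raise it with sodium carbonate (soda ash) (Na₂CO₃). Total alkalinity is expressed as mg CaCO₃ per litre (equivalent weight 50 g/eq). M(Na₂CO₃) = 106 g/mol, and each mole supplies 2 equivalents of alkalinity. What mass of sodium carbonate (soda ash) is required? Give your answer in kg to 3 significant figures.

(a) 78.4 kg; (b) 4.69 kg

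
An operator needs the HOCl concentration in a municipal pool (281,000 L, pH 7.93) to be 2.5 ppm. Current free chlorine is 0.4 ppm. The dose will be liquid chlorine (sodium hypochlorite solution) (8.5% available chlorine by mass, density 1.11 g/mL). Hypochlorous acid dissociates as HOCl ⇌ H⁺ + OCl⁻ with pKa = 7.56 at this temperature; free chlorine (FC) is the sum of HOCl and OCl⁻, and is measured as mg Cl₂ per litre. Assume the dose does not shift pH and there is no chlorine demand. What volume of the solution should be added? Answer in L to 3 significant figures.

[OCl⁻]/[HOCl] = 10^(pH − pKa) = 10^(7.93 − 7.56) = 2.344; fraction as HOCl = 1/(1 + 2.344) = 0.299.
Free chlorine required for 2.5 ppm HOCl: 2.5 / 0.299 = 8.361 ppm.
FC to add: 8.361 − 0.4 = 7.961 mg/L as Cl₂.
Cl₂ equivalent: 7.961 mg/L × 281,000 L = 2237 g.
Product at 8.5% available Cl: 2237 / 0.085 = 26,320 g.
Volume: 26,320 g ÷ 1.11 g/mL = 23,710 mL.

23.7 L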